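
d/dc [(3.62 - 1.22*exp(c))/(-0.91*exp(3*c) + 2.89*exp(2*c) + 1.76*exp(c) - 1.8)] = (-2.2204*exp(3*c) + 13.4084*exp(2*c) - 20.9236*exp(c) - 4.1752)*exp(c)/(0.8281*exp(6*c) - 5.2598*exp(5*c) + 5.1489*exp(4*c) + 13.4488*exp(3*c) - 7.3064*exp(2*c) - 6.336*exp(c) + 3.24)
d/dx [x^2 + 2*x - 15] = 2*x + 2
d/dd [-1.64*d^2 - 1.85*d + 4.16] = -3.28*d - 1.85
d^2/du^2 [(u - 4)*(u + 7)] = 2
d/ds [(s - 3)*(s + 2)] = 2*s - 1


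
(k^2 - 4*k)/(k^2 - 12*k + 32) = k/(k - 8)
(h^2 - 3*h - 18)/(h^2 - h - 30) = (h + 3)/(h + 5)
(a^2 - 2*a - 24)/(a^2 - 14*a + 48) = (a + 4)/(a - 8)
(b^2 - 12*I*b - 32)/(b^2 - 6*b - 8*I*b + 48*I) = (b - 4*I)/(b - 6)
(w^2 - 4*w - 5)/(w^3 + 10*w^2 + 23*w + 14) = (w - 5)/(w^2 + 9*w + 14)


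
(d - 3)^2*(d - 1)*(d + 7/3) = d^4 - 14*d^3/3 - 4*d^2/3 + 26*d - 21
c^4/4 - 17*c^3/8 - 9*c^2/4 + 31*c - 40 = (c/4 + 1)*(c - 8)*(c - 5/2)*(c - 2)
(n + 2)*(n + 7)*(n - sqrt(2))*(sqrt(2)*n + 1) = sqrt(2)*n^4 - n^3 + 9*sqrt(2)*n^3 - 9*n^2 + 13*sqrt(2)*n^2 - 14*n - 9*sqrt(2)*n - 14*sqrt(2)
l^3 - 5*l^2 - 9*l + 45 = (l - 5)*(l - 3)*(l + 3)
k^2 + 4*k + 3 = (k + 1)*(k + 3)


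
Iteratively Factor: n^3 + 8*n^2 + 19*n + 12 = (n + 4)*(n^2 + 4*n + 3) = (n + 1)*(n + 4)*(n + 3)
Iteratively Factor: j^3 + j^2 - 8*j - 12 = (j + 2)*(j^2 - j - 6) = (j - 3)*(j + 2)*(j + 2)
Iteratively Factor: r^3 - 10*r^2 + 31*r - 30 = (r - 5)*(r^2 - 5*r + 6) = (r - 5)*(r - 3)*(r - 2)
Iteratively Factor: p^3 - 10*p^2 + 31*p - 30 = (p - 2)*(p^2 - 8*p + 15) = (p - 3)*(p - 2)*(p - 5)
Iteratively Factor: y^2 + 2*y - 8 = (y - 2)*(y + 4)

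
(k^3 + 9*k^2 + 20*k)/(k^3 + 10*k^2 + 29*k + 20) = k/(k + 1)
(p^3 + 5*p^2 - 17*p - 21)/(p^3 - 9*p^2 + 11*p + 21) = (p + 7)/(p - 7)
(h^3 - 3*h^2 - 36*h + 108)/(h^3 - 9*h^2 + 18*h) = (h + 6)/h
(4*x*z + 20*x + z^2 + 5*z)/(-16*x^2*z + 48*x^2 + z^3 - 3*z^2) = (-z - 5)/(4*x*z - 12*x - z^2 + 3*z)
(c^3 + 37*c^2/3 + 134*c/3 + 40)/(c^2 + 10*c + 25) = (c^2 + 22*c/3 + 8)/(c + 5)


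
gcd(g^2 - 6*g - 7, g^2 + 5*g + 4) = g + 1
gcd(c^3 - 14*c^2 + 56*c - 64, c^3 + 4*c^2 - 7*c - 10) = c - 2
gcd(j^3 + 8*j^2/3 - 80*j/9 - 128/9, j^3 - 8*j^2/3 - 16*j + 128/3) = j^2 + 4*j/3 - 32/3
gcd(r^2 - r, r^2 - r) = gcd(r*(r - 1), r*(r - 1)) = r^2 - r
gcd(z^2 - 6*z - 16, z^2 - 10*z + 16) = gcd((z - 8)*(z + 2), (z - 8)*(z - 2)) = z - 8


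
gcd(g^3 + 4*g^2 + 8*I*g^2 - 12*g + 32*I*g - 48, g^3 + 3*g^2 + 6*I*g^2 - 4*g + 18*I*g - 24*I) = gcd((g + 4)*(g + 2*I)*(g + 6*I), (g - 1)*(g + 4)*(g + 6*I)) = g^2 + g*(4 + 6*I) + 24*I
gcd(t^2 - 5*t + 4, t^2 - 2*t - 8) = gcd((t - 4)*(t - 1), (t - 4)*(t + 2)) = t - 4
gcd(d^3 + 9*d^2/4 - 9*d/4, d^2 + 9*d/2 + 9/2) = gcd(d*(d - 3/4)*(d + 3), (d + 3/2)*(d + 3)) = d + 3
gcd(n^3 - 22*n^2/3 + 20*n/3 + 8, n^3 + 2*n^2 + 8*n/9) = n + 2/3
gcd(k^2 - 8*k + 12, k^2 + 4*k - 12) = k - 2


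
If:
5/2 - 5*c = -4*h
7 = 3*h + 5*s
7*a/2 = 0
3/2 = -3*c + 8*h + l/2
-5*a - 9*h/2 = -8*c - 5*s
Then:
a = 0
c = 17/2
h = 10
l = -106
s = -23/5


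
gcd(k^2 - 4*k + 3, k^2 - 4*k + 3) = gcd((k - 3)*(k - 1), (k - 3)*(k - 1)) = k^2 - 4*k + 3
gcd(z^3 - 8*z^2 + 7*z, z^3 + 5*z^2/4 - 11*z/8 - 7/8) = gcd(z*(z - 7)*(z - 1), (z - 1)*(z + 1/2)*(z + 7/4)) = z - 1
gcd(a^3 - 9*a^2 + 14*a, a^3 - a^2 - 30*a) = a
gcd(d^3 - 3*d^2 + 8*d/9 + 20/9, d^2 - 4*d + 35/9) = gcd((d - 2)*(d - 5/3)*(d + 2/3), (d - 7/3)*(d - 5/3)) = d - 5/3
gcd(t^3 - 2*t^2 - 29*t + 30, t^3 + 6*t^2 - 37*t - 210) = t^2 - t - 30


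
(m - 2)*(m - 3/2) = m^2 - 7*m/2 + 3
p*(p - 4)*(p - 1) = p^3 - 5*p^2 + 4*p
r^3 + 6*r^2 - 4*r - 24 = (r - 2)*(r + 2)*(r + 6)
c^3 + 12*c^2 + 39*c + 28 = (c + 1)*(c + 4)*(c + 7)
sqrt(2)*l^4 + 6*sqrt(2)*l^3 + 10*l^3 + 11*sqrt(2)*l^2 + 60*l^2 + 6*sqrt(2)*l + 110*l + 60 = (l + 2)*(l + 3)*(l + 5*sqrt(2))*(sqrt(2)*l + sqrt(2))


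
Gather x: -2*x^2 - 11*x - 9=-2*x^2 - 11*x - 9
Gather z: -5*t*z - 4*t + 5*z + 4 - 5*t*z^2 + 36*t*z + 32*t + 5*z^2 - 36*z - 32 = 28*t + z^2*(5 - 5*t) + z*(31*t - 31) - 28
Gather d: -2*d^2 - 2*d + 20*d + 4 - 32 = -2*d^2 + 18*d - 28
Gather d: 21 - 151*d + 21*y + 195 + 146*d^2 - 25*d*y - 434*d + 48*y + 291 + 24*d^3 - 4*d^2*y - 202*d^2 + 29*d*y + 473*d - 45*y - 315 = 24*d^3 + d^2*(-4*y - 56) + d*(4*y - 112) + 24*y + 192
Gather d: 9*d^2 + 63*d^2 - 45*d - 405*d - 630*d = 72*d^2 - 1080*d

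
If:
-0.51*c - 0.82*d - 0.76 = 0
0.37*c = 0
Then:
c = 0.00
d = -0.93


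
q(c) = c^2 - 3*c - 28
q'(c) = 2*c - 3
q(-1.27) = -22.58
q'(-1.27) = -5.54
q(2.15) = -29.83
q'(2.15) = 1.30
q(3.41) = -26.60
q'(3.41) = 3.82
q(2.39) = -29.46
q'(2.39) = 1.78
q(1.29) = -30.21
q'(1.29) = -0.42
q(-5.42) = 17.64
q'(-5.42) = -13.84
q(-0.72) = -25.32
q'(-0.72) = -4.44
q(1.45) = -30.25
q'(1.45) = -0.10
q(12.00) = 80.00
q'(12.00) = 21.00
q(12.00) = 80.00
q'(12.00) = 21.00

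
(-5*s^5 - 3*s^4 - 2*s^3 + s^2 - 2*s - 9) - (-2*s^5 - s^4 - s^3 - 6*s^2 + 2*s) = -3*s^5 - 2*s^4 - s^3 + 7*s^2 - 4*s - 9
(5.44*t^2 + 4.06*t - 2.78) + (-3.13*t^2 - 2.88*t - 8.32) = 2.31*t^2 + 1.18*t - 11.1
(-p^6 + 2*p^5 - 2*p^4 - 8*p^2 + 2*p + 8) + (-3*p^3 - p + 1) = -p^6 + 2*p^5 - 2*p^4 - 3*p^3 - 8*p^2 + p + 9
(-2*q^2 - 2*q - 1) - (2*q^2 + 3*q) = -4*q^2 - 5*q - 1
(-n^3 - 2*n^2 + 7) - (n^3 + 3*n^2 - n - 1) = -2*n^3 - 5*n^2 + n + 8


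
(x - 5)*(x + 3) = x^2 - 2*x - 15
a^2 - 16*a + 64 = (a - 8)^2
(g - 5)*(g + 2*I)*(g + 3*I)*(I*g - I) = I*g^4 - 5*g^3 - 6*I*g^3 + 30*g^2 - I*g^2 - 25*g + 36*I*g - 30*I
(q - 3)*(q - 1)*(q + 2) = q^3 - 2*q^2 - 5*q + 6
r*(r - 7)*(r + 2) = r^3 - 5*r^2 - 14*r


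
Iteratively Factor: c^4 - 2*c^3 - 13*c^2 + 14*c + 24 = (c - 2)*(c^3 - 13*c - 12) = (c - 2)*(c + 1)*(c^2 - c - 12) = (c - 2)*(c + 1)*(c + 3)*(c - 4)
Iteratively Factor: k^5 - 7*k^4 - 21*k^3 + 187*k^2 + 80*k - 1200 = (k + 4)*(k^4 - 11*k^3 + 23*k^2 + 95*k - 300) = (k - 4)*(k + 4)*(k^3 - 7*k^2 - 5*k + 75) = (k - 5)*(k - 4)*(k + 4)*(k^2 - 2*k - 15) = (k - 5)*(k - 4)*(k + 3)*(k + 4)*(k - 5)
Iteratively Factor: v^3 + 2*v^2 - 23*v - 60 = (v + 4)*(v^2 - 2*v - 15) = (v - 5)*(v + 4)*(v + 3)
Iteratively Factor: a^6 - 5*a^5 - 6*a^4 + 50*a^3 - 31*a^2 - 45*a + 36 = (a + 1)*(a^5 - 6*a^4 + 50*a^2 - 81*a + 36) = (a - 4)*(a + 1)*(a^4 - 2*a^3 - 8*a^2 + 18*a - 9) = (a - 4)*(a - 3)*(a + 1)*(a^3 + a^2 - 5*a + 3) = (a - 4)*(a - 3)*(a + 1)*(a + 3)*(a^2 - 2*a + 1) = (a - 4)*(a - 3)*(a - 1)*(a + 1)*(a + 3)*(a - 1)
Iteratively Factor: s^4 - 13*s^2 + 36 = (s - 2)*(s^3 + 2*s^2 - 9*s - 18) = (s - 2)*(s + 2)*(s^2 - 9) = (s - 2)*(s + 2)*(s + 3)*(s - 3)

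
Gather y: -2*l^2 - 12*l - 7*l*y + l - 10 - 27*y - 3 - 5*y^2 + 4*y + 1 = -2*l^2 - 11*l - 5*y^2 + y*(-7*l - 23) - 12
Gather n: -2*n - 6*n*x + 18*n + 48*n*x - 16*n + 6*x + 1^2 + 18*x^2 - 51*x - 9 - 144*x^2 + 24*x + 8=42*n*x - 126*x^2 - 21*x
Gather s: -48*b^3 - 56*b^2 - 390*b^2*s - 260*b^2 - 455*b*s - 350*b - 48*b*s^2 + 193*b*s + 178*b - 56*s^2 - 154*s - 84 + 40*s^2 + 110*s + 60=-48*b^3 - 316*b^2 - 172*b + s^2*(-48*b - 16) + s*(-390*b^2 - 262*b - 44) - 24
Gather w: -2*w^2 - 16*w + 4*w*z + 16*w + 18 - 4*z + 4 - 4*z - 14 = -2*w^2 + 4*w*z - 8*z + 8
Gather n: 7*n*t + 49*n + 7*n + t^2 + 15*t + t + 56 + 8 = n*(7*t + 56) + t^2 + 16*t + 64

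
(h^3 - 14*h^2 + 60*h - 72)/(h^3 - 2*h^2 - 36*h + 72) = (h - 6)/(h + 6)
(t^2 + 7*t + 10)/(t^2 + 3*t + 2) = (t + 5)/(t + 1)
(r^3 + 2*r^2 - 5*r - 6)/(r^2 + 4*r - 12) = (r^2 + 4*r + 3)/(r + 6)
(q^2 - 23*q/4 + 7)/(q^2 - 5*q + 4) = (q - 7/4)/(q - 1)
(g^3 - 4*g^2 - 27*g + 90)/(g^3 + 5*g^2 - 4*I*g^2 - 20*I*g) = (g^2 - 9*g + 18)/(g*(g - 4*I))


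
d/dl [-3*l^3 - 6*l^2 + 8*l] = -9*l^2 - 12*l + 8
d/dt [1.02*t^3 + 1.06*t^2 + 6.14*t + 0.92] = 3.06*t^2 + 2.12*t + 6.14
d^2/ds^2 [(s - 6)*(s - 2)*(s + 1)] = 6*s - 14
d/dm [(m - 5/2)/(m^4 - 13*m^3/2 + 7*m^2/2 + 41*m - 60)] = (-12*m^4 + 92*m^3 - 209*m^2 + 70*m + 170)/(4*m^8 - 52*m^7 + 197*m^6 + 146*m^5 - 2563*m^4 + 4268*m^3 + 5044*m^2 - 19680*m + 14400)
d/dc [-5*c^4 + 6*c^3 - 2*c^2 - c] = -20*c^3 + 18*c^2 - 4*c - 1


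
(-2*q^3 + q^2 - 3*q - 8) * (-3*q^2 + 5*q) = 6*q^5 - 13*q^4 + 14*q^3 + 9*q^2 - 40*q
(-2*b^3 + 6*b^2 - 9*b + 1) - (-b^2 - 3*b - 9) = -2*b^3 + 7*b^2 - 6*b + 10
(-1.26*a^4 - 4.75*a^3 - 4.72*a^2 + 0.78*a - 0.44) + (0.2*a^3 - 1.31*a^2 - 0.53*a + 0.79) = -1.26*a^4 - 4.55*a^3 - 6.03*a^2 + 0.25*a + 0.35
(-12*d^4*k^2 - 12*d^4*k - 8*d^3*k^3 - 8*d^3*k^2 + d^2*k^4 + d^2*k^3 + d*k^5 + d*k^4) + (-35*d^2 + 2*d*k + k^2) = -12*d^4*k^2 - 12*d^4*k - 8*d^3*k^3 - 8*d^3*k^2 + d^2*k^4 + d^2*k^3 - 35*d^2 + d*k^5 + d*k^4 + 2*d*k + k^2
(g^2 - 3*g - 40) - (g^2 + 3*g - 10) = -6*g - 30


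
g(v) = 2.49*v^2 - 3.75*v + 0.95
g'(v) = 4.98*v - 3.75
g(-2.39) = 24.14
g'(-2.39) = -15.65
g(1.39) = 0.55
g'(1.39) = 3.17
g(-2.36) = 23.67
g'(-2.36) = -15.50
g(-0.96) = 6.84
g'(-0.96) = -8.53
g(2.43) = 6.54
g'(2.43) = 8.35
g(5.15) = 47.68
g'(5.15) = 21.90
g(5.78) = 62.46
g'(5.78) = 25.03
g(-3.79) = 50.93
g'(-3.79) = -22.62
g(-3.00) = 34.61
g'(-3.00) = -18.69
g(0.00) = 0.95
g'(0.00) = -3.75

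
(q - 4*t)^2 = q^2 - 8*q*t + 16*t^2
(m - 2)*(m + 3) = m^2 + m - 6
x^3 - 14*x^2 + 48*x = x*(x - 8)*(x - 6)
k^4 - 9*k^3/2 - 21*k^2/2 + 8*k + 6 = (k - 6)*(k - 1)*(k + 1/2)*(k + 2)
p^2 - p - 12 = (p - 4)*(p + 3)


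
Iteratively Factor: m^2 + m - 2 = (m - 1)*(m + 2)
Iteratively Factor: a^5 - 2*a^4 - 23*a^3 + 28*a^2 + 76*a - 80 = (a - 1)*(a^4 - a^3 - 24*a^2 + 4*a + 80) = (a - 1)*(a + 2)*(a^3 - 3*a^2 - 18*a + 40) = (a - 2)*(a - 1)*(a + 2)*(a^2 - a - 20) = (a - 5)*(a - 2)*(a - 1)*(a + 2)*(a + 4)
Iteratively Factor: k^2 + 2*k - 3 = (k - 1)*(k + 3)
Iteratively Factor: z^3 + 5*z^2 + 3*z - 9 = (z - 1)*(z^2 + 6*z + 9) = (z - 1)*(z + 3)*(z + 3)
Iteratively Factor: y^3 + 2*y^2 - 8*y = (y - 2)*(y^2 + 4*y) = (y - 2)*(y + 4)*(y)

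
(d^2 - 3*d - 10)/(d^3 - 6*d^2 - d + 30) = 1/(d - 3)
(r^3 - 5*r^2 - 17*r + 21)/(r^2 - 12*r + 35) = (r^2 + 2*r - 3)/(r - 5)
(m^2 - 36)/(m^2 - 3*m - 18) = (m + 6)/(m + 3)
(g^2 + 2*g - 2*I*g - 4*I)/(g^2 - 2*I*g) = (g + 2)/g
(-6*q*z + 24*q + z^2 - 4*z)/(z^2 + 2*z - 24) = (-6*q + z)/(z + 6)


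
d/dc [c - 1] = 1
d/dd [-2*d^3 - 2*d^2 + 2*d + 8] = -6*d^2 - 4*d + 2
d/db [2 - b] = -1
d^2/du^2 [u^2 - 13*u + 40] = 2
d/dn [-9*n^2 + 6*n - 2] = 6 - 18*n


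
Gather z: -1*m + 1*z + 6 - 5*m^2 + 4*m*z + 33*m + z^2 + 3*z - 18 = -5*m^2 + 32*m + z^2 + z*(4*m + 4) - 12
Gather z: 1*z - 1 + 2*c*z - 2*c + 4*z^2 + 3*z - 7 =-2*c + 4*z^2 + z*(2*c + 4) - 8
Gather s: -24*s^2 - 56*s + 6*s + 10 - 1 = -24*s^2 - 50*s + 9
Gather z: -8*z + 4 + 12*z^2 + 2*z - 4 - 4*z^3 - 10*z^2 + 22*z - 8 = -4*z^3 + 2*z^2 + 16*z - 8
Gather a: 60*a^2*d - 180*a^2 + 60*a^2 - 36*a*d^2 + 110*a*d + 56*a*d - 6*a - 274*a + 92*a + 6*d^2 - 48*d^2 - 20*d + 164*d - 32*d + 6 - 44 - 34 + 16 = a^2*(60*d - 120) + a*(-36*d^2 + 166*d - 188) - 42*d^2 + 112*d - 56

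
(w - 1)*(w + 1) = w^2 - 1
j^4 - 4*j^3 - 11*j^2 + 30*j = j*(j - 5)*(j - 2)*(j + 3)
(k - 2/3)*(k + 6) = k^2 + 16*k/3 - 4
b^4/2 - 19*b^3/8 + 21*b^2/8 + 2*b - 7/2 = (b/2 + 1/2)*(b - 2)^2*(b - 7/4)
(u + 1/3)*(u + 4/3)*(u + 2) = u^3 + 11*u^2/3 + 34*u/9 + 8/9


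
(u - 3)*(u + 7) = u^2 + 4*u - 21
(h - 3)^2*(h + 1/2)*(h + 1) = h^4 - 9*h^3/2 + h^2/2 + 21*h/2 + 9/2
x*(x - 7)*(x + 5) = x^3 - 2*x^2 - 35*x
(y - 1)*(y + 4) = y^2 + 3*y - 4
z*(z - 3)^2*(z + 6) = z^4 - 27*z^2 + 54*z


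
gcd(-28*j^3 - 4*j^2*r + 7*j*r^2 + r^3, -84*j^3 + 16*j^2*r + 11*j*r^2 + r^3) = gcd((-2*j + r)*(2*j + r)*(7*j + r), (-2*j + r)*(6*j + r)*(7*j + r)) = -14*j^2 + 5*j*r + r^2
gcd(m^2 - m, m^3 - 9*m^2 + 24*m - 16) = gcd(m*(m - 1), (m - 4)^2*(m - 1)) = m - 1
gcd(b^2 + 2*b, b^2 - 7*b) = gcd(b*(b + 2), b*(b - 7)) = b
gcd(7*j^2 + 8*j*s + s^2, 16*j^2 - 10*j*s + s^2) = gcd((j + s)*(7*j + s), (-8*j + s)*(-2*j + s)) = 1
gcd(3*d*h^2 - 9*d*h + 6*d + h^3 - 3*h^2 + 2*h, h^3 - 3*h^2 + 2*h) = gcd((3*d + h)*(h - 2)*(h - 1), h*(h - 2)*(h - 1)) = h^2 - 3*h + 2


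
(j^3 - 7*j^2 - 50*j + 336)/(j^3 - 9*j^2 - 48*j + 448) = (j - 6)/(j - 8)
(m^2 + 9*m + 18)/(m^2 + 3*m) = (m + 6)/m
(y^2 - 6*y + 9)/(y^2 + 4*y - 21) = (y - 3)/(y + 7)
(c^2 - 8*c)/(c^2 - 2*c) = (c - 8)/(c - 2)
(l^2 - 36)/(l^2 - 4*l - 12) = (l + 6)/(l + 2)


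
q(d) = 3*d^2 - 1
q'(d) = 6*d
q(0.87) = 1.27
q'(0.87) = 5.22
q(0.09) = -0.98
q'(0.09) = 0.54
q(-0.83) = 1.07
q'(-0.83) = -4.98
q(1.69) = 7.57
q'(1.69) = 10.14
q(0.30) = -0.73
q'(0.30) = 1.80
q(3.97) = 46.28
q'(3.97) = 23.82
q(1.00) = 2.00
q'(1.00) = 6.00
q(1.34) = 4.39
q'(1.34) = 8.04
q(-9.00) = 242.00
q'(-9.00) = -54.00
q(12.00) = 431.00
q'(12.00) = 72.00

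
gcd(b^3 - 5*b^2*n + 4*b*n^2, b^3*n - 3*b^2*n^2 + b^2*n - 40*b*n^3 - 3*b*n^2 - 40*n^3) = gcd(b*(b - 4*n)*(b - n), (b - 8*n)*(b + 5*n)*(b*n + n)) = 1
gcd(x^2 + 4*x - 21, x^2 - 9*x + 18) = x - 3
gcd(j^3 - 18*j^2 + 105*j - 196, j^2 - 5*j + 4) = j - 4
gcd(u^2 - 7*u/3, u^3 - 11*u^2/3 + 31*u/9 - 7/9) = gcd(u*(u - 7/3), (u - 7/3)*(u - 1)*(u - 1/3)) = u - 7/3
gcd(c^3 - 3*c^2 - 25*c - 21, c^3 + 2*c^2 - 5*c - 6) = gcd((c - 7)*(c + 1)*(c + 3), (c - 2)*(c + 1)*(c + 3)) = c^2 + 4*c + 3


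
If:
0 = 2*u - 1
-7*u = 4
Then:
No Solution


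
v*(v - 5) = v^2 - 5*v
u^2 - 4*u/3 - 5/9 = (u - 5/3)*(u + 1/3)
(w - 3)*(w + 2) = w^2 - w - 6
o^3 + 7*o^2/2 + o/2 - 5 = (o - 1)*(o + 2)*(o + 5/2)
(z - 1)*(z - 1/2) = z^2 - 3*z/2 + 1/2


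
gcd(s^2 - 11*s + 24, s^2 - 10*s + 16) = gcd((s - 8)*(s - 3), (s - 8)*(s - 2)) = s - 8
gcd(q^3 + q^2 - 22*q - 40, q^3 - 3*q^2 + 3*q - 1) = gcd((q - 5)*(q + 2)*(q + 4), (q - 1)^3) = 1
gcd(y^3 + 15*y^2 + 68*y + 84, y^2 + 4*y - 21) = y + 7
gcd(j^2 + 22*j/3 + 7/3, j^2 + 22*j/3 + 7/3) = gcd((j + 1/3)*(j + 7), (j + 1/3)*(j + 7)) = j^2 + 22*j/3 + 7/3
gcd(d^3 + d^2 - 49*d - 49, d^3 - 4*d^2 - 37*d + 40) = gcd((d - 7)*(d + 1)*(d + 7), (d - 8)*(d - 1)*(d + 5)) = 1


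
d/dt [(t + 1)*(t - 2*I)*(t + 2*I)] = 3*t^2 + 2*t + 4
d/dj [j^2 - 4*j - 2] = 2*j - 4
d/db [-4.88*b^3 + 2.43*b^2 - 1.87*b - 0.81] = -14.64*b^2 + 4.86*b - 1.87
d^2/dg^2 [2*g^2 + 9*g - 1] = 4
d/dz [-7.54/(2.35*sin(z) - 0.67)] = 17.719*cos(z)/(2.35*sin(z) - 0.67)^2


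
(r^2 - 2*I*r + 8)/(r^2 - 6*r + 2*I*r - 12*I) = (r - 4*I)/(r - 6)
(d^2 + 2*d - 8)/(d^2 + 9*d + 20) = (d - 2)/(d + 5)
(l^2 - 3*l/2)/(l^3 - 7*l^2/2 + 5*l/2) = (2*l - 3)/(2*l^2 - 7*l + 5)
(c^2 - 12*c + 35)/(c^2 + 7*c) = (c^2 - 12*c + 35)/(c*(c + 7))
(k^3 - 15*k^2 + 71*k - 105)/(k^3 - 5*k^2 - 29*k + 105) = (k - 5)/(k + 5)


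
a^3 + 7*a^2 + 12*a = a*(a + 3)*(a + 4)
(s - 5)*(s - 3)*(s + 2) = s^3 - 6*s^2 - s + 30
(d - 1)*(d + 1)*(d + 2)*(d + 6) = d^4 + 8*d^3 + 11*d^2 - 8*d - 12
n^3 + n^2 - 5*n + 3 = (n - 1)^2*(n + 3)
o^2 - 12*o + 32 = (o - 8)*(o - 4)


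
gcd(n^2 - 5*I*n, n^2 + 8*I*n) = n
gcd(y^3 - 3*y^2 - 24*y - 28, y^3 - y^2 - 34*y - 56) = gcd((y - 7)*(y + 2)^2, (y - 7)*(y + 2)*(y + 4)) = y^2 - 5*y - 14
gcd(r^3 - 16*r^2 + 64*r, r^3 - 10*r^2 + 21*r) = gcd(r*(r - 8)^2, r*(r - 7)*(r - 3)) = r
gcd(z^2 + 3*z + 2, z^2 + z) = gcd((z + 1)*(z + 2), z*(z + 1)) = z + 1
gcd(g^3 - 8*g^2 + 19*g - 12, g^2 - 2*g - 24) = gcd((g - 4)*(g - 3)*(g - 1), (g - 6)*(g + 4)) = 1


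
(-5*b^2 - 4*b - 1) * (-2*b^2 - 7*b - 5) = 10*b^4 + 43*b^3 + 55*b^2 + 27*b + 5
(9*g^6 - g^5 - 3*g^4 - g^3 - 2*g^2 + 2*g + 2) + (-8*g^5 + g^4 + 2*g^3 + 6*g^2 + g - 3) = 9*g^6 - 9*g^5 - 2*g^4 + g^3 + 4*g^2 + 3*g - 1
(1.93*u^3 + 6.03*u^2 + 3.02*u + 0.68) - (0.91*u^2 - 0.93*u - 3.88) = 1.93*u^3 + 5.12*u^2 + 3.95*u + 4.56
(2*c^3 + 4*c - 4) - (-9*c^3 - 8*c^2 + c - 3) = 11*c^3 + 8*c^2 + 3*c - 1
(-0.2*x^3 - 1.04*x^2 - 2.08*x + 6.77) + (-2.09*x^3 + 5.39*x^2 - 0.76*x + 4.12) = -2.29*x^3 + 4.35*x^2 - 2.84*x + 10.89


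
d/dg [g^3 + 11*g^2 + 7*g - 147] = 3*g^2 + 22*g + 7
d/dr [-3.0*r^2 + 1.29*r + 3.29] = 1.29 - 6.0*r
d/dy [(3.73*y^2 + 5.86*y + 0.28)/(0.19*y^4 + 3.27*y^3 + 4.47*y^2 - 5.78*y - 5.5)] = (-1.4174*y^5 - 15.5373*y^4 - 38.5372*y^3 - 50.5004*y^2 - 43.5332*y - 30.6116)/(0.0361*y^8 + 1.2426*y^7 + 12.3915*y^6 + 27.0374*y^5 - 19.9103*y^4 - 87.6432*y^3 - 15.7616*y^2 + 63.58*y + 30.25)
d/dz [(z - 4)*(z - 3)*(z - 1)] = 3*z^2 - 16*z + 19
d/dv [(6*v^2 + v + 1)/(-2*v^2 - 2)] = (v^2 - 10*v - 1)/(2*(v^4 + 2*v^2 + 1))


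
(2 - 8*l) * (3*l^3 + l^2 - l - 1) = -24*l^4 - 2*l^3 + 10*l^2 + 6*l - 2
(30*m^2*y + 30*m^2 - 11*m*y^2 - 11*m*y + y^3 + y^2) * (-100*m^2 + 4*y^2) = -3000*m^4*y - 3000*m^4 + 1100*m^3*y^2 + 1100*m^3*y + 20*m^2*y^3 + 20*m^2*y^2 - 44*m*y^4 - 44*m*y^3 + 4*y^5 + 4*y^4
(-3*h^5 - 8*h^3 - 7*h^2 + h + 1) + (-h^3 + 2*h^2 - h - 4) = -3*h^5 - 9*h^3 - 5*h^2 - 3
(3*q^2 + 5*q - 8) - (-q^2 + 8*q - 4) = 4*q^2 - 3*q - 4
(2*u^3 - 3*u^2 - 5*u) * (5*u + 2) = 10*u^4 - 11*u^3 - 31*u^2 - 10*u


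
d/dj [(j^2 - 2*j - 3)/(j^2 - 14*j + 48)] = 6*(-2*j^2 + 17*j - 23)/(j^4 - 28*j^3 + 292*j^2 - 1344*j + 2304)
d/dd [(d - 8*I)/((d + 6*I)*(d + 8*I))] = (-d^2 + 16*I*d - 160)/(d^4 + 28*I*d^3 - 292*d^2 - 1344*I*d + 2304)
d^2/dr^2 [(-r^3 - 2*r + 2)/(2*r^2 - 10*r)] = (-27*r^3 + 6*r^2 - 30*r + 50)/(r^3*(r^3 - 15*r^2 + 75*r - 125))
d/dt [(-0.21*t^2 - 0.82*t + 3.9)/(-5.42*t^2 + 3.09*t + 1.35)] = (-5.0933*t^2 + 41.709*t - 13.158)/(29.3764*t^4 - 33.4956*t^3 - 5.0859*t^2 + 8.343*t + 1.8225)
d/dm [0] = 0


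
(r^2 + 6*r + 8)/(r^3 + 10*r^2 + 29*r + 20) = (r + 2)/(r^2 + 6*r + 5)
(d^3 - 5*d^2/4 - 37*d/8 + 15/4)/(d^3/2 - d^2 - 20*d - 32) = (8*d^2 - 26*d + 15)/(4*(d^2 - 4*d - 32))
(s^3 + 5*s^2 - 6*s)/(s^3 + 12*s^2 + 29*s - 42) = s/(s + 7)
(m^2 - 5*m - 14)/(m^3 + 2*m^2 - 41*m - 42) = (m^2 - 5*m - 14)/(m^3 + 2*m^2 - 41*m - 42)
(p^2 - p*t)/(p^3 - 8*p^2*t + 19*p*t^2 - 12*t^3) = p/(p^2 - 7*p*t + 12*t^2)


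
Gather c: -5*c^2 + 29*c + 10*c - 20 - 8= -5*c^2 + 39*c - 28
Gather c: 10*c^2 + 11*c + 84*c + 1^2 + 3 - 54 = 10*c^2 + 95*c - 50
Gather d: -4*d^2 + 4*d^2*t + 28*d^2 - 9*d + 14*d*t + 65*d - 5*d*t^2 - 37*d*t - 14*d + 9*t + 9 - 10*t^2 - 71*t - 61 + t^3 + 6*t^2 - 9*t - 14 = d^2*(4*t + 24) + d*(-5*t^2 - 23*t + 42) + t^3 - 4*t^2 - 71*t - 66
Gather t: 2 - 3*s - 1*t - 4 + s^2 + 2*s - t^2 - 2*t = s^2 - s - t^2 - 3*t - 2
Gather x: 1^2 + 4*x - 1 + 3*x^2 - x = 3*x^2 + 3*x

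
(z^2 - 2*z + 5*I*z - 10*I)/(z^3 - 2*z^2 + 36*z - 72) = (z + 5*I)/(z^2 + 36)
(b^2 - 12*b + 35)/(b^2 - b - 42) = (b - 5)/(b + 6)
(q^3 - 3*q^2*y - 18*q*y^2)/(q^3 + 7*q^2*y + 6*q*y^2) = (q^2 - 3*q*y - 18*y^2)/(q^2 + 7*q*y + 6*y^2)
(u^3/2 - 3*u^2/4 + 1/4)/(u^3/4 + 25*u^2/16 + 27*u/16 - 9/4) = 4*(2*u^3 - 3*u^2 + 1)/(4*u^3 + 25*u^2 + 27*u - 36)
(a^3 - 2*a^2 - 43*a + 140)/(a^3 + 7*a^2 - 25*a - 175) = (a - 4)/(a + 5)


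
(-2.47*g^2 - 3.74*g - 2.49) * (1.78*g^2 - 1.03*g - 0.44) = -4.3966*g^4 - 4.1131*g^3 + 0.506799999999999*g^2 + 4.2103*g + 1.0956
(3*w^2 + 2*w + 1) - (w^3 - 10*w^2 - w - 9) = -w^3 + 13*w^2 + 3*w + 10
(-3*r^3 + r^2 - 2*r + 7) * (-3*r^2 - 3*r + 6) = 9*r^5 + 6*r^4 - 15*r^3 - 9*r^2 - 33*r + 42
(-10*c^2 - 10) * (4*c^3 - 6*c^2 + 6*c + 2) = -40*c^5 + 60*c^4 - 100*c^3 + 40*c^2 - 60*c - 20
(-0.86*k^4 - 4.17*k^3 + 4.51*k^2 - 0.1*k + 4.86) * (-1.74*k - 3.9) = 1.4964*k^5 + 10.6098*k^4 + 8.4156*k^3 - 17.415*k^2 - 8.0664*k - 18.954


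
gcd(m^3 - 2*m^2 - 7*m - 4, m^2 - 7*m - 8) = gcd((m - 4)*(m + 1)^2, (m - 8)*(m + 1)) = m + 1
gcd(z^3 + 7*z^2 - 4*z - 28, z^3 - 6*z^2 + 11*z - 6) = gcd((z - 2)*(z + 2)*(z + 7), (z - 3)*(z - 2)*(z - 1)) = z - 2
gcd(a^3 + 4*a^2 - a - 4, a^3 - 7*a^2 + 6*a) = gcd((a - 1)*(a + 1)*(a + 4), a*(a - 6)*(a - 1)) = a - 1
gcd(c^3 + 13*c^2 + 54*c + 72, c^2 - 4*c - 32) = c + 4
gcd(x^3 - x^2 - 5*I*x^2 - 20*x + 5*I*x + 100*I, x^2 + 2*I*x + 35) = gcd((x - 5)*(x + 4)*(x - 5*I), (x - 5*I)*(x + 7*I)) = x - 5*I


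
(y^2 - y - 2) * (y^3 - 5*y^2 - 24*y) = y^5 - 6*y^4 - 21*y^3 + 34*y^2 + 48*y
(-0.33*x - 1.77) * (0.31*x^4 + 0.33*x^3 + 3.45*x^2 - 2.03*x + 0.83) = -0.1023*x^5 - 0.6576*x^4 - 1.7226*x^3 - 5.4366*x^2 + 3.3192*x - 1.4691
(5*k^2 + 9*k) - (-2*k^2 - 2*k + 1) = 7*k^2 + 11*k - 1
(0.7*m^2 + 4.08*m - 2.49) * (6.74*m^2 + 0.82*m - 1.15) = 4.718*m^4 + 28.0732*m^3 - 14.242*m^2 - 6.7338*m + 2.8635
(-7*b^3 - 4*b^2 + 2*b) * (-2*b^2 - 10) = 14*b^5 + 8*b^4 + 66*b^3 + 40*b^2 - 20*b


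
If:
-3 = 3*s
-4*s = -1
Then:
No Solution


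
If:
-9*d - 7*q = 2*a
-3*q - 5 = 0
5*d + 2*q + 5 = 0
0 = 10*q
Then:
No Solution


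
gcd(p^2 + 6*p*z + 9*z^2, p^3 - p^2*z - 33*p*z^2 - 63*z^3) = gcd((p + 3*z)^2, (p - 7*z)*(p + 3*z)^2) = p^2 + 6*p*z + 9*z^2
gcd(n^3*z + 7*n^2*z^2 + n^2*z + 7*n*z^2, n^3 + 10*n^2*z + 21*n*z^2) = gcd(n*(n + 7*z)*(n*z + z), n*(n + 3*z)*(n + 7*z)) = n^2 + 7*n*z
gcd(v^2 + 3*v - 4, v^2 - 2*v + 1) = v - 1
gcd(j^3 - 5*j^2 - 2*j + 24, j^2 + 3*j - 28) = j - 4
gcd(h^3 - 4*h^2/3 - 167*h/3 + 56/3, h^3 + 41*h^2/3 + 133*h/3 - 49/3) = h^2 + 20*h/3 - 7/3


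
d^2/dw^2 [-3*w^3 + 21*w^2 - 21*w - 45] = 42 - 18*w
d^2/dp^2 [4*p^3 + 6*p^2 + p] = 24*p + 12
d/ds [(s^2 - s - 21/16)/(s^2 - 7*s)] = 3*(-32*s^2 + 14*s - 49)/(16*s^2*(s^2 - 14*s + 49))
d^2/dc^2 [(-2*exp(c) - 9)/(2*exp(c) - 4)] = 13*(-exp(c) - 2)*exp(c)/(2*(exp(3*c) - 6*exp(2*c) + 12*exp(c) - 8))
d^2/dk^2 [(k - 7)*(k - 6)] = 2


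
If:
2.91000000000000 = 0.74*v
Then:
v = 3.93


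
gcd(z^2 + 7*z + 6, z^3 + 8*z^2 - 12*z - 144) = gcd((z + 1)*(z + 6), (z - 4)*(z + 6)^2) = z + 6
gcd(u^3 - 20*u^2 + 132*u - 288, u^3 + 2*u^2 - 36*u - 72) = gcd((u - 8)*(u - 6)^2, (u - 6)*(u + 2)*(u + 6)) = u - 6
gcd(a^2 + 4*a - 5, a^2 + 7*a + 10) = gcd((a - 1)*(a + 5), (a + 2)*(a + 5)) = a + 5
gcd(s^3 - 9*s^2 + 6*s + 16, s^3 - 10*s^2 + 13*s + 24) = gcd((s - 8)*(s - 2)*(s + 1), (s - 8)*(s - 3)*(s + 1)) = s^2 - 7*s - 8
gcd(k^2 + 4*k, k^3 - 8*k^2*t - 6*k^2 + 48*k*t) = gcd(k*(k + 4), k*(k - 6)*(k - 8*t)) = k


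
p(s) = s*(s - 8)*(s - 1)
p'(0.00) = 8.00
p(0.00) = 0.00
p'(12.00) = 224.00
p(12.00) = 528.00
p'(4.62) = -11.13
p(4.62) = -56.53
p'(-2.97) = 87.92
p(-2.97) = -129.35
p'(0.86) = -5.26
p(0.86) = 0.86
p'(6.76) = 23.41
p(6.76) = -48.28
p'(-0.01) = 8.18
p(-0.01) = -0.08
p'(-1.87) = 52.15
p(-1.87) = -52.97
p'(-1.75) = 48.69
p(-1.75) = -46.92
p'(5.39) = -1.86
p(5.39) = -61.76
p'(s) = s*(s - 8) + s*(s - 1) + (s - 8)*(s - 1) = 3*s^2 - 18*s + 8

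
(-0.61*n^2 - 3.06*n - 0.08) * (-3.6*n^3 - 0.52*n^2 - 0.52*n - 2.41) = 2.196*n^5 + 11.3332*n^4 + 2.1964*n^3 + 3.1029*n^2 + 7.4162*n + 0.1928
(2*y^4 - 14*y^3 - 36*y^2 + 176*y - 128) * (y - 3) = 2*y^5 - 20*y^4 + 6*y^3 + 284*y^2 - 656*y + 384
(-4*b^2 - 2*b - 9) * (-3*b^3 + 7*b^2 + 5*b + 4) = 12*b^5 - 22*b^4 - 7*b^3 - 89*b^2 - 53*b - 36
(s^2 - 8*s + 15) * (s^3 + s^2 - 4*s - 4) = s^5 - 7*s^4 + 3*s^3 + 43*s^2 - 28*s - 60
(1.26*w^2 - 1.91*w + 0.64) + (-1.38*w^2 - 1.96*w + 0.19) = -0.12*w^2 - 3.87*w + 0.83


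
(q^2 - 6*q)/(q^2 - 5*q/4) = 4*(q - 6)/(4*q - 5)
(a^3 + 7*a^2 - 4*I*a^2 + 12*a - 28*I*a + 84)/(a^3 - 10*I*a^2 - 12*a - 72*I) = (a + 7)/(a - 6*I)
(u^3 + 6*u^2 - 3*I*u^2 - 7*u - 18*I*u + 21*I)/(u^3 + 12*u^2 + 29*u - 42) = (u - 3*I)/(u + 6)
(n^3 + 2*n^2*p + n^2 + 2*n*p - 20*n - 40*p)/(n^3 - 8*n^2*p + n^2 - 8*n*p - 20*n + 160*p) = (-n - 2*p)/(-n + 8*p)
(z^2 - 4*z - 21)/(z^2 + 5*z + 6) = (z - 7)/(z + 2)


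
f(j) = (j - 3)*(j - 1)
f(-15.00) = 288.00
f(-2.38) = 18.18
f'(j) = 2*j - 4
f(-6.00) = 63.00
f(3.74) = 2.03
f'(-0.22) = -4.44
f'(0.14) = -3.72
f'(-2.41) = -8.82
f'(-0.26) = -4.52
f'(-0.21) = -4.42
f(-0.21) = 3.88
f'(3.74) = 3.48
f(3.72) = 1.96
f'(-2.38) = -8.76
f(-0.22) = 3.93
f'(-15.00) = -34.00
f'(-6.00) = -16.00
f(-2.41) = 18.45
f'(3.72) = 3.44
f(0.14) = 2.46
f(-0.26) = 4.11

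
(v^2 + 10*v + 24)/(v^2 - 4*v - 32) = (v + 6)/(v - 8)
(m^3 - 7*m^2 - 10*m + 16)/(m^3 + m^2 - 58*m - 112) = (m - 1)/(m + 7)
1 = 1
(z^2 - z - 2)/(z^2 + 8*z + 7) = (z - 2)/(z + 7)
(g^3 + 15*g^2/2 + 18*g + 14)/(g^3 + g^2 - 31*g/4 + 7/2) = 2*(g^2 + 4*g + 4)/(2*g^2 - 5*g + 2)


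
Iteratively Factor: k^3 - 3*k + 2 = (k - 1)*(k^2 + k - 2) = (k - 1)*(k + 2)*(k - 1)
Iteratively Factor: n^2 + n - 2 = (n - 1)*(n + 2)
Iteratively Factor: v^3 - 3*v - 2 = (v + 1)*(v^2 - v - 2) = (v + 1)^2*(v - 2)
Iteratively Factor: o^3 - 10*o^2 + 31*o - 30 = (o - 5)*(o^2 - 5*o + 6) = (o - 5)*(o - 2)*(o - 3)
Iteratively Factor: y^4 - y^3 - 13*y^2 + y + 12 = (y - 1)*(y^3 - 13*y - 12) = (y - 1)*(y + 3)*(y^2 - 3*y - 4) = (y - 1)*(y + 1)*(y + 3)*(y - 4)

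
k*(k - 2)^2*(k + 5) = k^4 + k^3 - 16*k^2 + 20*k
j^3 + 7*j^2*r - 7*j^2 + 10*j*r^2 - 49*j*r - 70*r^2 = (j - 7)*(j + 2*r)*(j + 5*r)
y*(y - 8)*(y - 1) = y^3 - 9*y^2 + 8*y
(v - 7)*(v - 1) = v^2 - 8*v + 7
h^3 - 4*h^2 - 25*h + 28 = (h - 7)*(h - 1)*(h + 4)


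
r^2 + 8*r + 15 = (r + 3)*(r + 5)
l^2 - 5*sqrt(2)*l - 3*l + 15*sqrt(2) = (l - 3)*(l - 5*sqrt(2))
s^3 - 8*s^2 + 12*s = s*(s - 6)*(s - 2)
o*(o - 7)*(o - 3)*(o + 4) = o^4 - 6*o^3 - 19*o^2 + 84*o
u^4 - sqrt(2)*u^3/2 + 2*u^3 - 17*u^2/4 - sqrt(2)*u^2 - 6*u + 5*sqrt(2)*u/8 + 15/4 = (u - 1/2)*(u + 5/2)*(u - 3*sqrt(2)/2)*(u + sqrt(2))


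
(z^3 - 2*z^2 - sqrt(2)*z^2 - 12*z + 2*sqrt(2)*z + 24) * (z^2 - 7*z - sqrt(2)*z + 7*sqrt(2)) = z^5 - 9*z^4 - 2*sqrt(2)*z^4 + 4*z^3 + 18*sqrt(2)*z^3 - 16*sqrt(2)*z^2 + 90*z^2 - 108*sqrt(2)*z - 140*z + 168*sqrt(2)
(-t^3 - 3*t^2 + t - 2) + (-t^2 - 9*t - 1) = -t^3 - 4*t^2 - 8*t - 3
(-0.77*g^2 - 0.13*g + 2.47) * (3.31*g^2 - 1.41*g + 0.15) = -2.5487*g^4 + 0.6554*g^3 + 8.2435*g^2 - 3.5022*g + 0.3705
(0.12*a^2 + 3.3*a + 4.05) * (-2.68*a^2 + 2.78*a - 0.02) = -0.3216*a^4 - 8.5104*a^3 - 1.6824*a^2 + 11.193*a - 0.081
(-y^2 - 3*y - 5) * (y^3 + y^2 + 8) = -y^5 - 4*y^4 - 8*y^3 - 13*y^2 - 24*y - 40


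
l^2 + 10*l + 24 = (l + 4)*(l + 6)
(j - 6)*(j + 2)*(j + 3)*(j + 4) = j^4 + 3*j^3 - 28*j^2 - 132*j - 144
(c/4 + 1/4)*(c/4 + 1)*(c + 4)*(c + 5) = c^4/16 + 7*c^3/8 + 69*c^2/16 + 17*c/2 + 5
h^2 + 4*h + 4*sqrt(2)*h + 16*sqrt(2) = (h + 4)*(h + 4*sqrt(2))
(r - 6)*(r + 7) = r^2 + r - 42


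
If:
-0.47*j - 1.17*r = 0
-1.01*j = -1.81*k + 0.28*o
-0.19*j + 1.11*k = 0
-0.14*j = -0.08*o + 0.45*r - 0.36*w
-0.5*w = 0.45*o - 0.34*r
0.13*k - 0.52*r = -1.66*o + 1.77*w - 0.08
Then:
No Solution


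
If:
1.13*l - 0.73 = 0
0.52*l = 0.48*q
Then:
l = 0.65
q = 0.70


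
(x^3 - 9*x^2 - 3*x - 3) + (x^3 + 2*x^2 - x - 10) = 2*x^3 - 7*x^2 - 4*x - 13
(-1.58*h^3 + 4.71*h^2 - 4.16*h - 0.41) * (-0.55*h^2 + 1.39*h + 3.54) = 0.869*h^5 - 4.7867*h^4 + 3.2417*h^3 + 11.1165*h^2 - 15.2963*h - 1.4514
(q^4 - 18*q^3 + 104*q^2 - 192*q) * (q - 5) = q^5 - 23*q^4 + 194*q^3 - 712*q^2 + 960*q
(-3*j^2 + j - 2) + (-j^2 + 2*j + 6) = -4*j^2 + 3*j + 4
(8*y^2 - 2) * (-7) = 14 - 56*y^2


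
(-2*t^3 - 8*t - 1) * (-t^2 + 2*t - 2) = 2*t^5 - 4*t^4 + 12*t^3 - 15*t^2 + 14*t + 2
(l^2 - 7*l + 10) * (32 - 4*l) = -4*l^3 + 60*l^2 - 264*l + 320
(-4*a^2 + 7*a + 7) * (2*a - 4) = -8*a^3 + 30*a^2 - 14*a - 28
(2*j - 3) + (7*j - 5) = 9*j - 8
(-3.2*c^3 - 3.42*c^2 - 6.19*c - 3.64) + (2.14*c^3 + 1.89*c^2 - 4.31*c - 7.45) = -1.06*c^3 - 1.53*c^2 - 10.5*c - 11.09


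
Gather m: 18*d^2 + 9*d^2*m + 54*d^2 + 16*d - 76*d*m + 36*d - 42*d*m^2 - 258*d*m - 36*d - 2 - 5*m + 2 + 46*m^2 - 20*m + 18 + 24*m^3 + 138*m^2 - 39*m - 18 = 72*d^2 + 16*d + 24*m^3 + m^2*(184 - 42*d) + m*(9*d^2 - 334*d - 64)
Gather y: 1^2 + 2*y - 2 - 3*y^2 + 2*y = -3*y^2 + 4*y - 1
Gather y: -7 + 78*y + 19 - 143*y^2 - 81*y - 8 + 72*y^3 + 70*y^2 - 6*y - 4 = 72*y^3 - 73*y^2 - 9*y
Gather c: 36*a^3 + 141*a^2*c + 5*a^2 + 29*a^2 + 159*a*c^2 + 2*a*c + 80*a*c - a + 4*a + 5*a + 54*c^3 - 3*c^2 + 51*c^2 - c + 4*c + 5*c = 36*a^3 + 34*a^2 + 8*a + 54*c^3 + c^2*(159*a + 48) + c*(141*a^2 + 82*a + 8)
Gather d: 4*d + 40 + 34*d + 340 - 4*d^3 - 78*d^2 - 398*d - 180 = -4*d^3 - 78*d^2 - 360*d + 200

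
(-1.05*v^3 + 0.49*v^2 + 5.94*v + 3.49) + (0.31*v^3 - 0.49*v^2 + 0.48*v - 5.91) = -0.74*v^3 + 6.42*v - 2.42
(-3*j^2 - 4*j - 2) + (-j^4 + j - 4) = -j^4 - 3*j^2 - 3*j - 6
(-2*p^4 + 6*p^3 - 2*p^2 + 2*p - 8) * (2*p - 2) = -4*p^5 + 16*p^4 - 16*p^3 + 8*p^2 - 20*p + 16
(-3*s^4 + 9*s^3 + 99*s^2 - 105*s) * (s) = -3*s^5 + 9*s^4 + 99*s^3 - 105*s^2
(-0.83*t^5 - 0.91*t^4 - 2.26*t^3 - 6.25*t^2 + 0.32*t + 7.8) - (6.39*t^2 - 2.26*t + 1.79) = -0.83*t^5 - 0.91*t^4 - 2.26*t^3 - 12.64*t^2 + 2.58*t + 6.01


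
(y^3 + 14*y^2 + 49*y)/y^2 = y + 14 + 49/y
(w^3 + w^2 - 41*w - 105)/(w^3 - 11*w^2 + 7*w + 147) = (w + 5)/(w - 7)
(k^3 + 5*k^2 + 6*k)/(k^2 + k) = (k^2 + 5*k + 6)/(k + 1)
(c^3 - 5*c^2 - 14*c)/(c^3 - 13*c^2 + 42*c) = (c + 2)/(c - 6)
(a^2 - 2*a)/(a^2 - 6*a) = (a - 2)/(a - 6)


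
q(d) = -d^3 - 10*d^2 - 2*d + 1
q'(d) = -3*d^2 - 20*d - 2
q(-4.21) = -93.20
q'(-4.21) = 29.03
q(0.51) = -2.75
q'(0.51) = -12.98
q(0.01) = 0.98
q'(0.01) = -2.20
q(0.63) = -4.48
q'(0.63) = -15.79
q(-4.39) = -98.34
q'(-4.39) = 27.98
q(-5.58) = -125.46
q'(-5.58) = 16.19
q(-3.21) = -62.54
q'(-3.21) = 31.29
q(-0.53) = -0.60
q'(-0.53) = 7.76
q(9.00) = -1556.00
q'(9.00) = -425.00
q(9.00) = -1556.00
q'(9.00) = -425.00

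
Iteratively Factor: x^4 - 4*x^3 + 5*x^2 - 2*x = (x)*(x^3 - 4*x^2 + 5*x - 2) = x*(x - 2)*(x^2 - 2*x + 1) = x*(x - 2)*(x - 1)*(x - 1)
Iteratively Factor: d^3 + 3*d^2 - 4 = (d - 1)*(d^2 + 4*d + 4) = (d - 1)*(d + 2)*(d + 2)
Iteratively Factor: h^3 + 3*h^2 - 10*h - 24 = (h - 3)*(h^2 + 6*h + 8) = (h - 3)*(h + 4)*(h + 2)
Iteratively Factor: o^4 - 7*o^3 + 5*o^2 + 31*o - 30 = (o - 5)*(o^3 - 2*o^2 - 5*o + 6) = (o - 5)*(o + 2)*(o^2 - 4*o + 3) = (o - 5)*(o - 3)*(o + 2)*(o - 1)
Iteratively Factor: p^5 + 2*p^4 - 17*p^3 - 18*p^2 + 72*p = (p - 2)*(p^4 + 4*p^3 - 9*p^2 - 36*p) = (p - 3)*(p - 2)*(p^3 + 7*p^2 + 12*p) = (p - 3)*(p - 2)*(p + 3)*(p^2 + 4*p) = (p - 3)*(p - 2)*(p + 3)*(p + 4)*(p)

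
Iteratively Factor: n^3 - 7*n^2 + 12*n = (n - 3)*(n^2 - 4*n) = n*(n - 3)*(n - 4)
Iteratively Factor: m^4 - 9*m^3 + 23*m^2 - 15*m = (m)*(m^3 - 9*m^2 + 23*m - 15) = m*(m - 5)*(m^2 - 4*m + 3) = m*(m - 5)*(m - 1)*(m - 3)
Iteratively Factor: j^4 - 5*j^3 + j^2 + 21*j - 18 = (j + 2)*(j^3 - 7*j^2 + 15*j - 9) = (j - 3)*(j + 2)*(j^2 - 4*j + 3) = (j - 3)*(j - 1)*(j + 2)*(j - 3)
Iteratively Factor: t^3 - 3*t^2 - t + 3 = (t + 1)*(t^2 - 4*t + 3) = (t - 3)*(t + 1)*(t - 1)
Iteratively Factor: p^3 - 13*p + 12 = (p - 3)*(p^2 + 3*p - 4) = (p - 3)*(p + 4)*(p - 1)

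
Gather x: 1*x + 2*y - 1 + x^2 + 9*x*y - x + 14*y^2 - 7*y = x^2 + 9*x*y + 14*y^2 - 5*y - 1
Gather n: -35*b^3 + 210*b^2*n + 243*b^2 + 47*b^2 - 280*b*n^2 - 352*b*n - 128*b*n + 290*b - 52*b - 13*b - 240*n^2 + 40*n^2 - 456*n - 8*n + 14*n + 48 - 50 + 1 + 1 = -35*b^3 + 290*b^2 + 225*b + n^2*(-280*b - 200) + n*(210*b^2 - 480*b - 450)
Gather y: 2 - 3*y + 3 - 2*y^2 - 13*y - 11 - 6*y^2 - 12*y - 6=-8*y^2 - 28*y - 12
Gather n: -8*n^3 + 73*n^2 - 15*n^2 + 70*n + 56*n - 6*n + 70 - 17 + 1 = -8*n^3 + 58*n^2 + 120*n + 54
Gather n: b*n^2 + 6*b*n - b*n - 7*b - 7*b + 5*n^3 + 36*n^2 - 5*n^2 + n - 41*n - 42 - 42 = -14*b + 5*n^3 + n^2*(b + 31) + n*(5*b - 40) - 84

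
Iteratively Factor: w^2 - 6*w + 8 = (w - 4)*(w - 2)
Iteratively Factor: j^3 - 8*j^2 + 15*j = (j - 5)*(j^2 - 3*j) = (j - 5)*(j - 3)*(j)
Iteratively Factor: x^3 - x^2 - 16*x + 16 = (x - 1)*(x^2 - 16) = (x - 1)*(x + 4)*(x - 4)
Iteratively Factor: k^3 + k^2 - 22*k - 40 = (k + 4)*(k^2 - 3*k - 10) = (k - 5)*(k + 4)*(k + 2)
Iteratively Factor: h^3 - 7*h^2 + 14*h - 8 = (h - 4)*(h^2 - 3*h + 2) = (h - 4)*(h - 2)*(h - 1)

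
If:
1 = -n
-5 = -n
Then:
No Solution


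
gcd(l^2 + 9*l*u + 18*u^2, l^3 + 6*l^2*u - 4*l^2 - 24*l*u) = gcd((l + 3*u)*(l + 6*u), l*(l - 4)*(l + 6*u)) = l + 6*u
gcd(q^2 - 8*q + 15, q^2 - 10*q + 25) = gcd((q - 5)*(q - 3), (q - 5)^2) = q - 5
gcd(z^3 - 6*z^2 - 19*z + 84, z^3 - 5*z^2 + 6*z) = z - 3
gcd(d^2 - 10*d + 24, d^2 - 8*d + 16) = d - 4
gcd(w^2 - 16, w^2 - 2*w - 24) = w + 4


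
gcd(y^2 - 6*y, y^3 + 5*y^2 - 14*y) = y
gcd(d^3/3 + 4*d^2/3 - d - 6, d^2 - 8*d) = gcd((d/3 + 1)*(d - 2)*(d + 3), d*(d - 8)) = 1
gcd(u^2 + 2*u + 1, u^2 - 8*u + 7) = 1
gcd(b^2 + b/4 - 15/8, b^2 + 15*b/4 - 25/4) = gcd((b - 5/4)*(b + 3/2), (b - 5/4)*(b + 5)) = b - 5/4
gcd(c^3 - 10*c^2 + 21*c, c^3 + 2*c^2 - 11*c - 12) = c - 3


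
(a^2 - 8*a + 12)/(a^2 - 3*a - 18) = (a - 2)/(a + 3)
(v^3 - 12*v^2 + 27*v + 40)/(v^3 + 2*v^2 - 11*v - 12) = (v^2 - 13*v + 40)/(v^2 + v - 12)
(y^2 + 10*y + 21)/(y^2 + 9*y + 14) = (y + 3)/(y + 2)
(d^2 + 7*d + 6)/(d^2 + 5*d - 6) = (d + 1)/(d - 1)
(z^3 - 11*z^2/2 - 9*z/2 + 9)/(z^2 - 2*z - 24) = (2*z^2 + z - 3)/(2*(z + 4))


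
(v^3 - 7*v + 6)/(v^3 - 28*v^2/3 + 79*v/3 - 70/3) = 3*(v^2 + 2*v - 3)/(3*v^2 - 22*v + 35)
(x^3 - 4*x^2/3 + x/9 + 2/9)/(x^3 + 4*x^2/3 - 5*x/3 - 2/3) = (x - 2/3)/(x + 2)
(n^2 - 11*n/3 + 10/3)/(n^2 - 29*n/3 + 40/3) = (n - 2)/(n - 8)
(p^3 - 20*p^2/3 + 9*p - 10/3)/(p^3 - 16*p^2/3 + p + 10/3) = (3*p - 2)/(3*p + 2)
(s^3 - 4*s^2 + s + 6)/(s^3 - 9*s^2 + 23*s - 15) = (s^2 - s - 2)/(s^2 - 6*s + 5)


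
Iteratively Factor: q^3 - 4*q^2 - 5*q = (q - 5)*(q^2 + q) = q*(q - 5)*(q + 1)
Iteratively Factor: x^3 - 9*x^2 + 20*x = (x - 4)*(x^2 - 5*x) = x*(x - 4)*(x - 5)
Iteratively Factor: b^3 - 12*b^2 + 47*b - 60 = (b - 5)*(b^2 - 7*b + 12) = (b - 5)*(b - 3)*(b - 4)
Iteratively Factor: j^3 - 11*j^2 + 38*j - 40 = (j - 4)*(j^2 - 7*j + 10) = (j - 5)*(j - 4)*(j - 2)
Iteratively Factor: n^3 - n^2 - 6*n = (n)*(n^2 - n - 6) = n*(n - 3)*(n + 2)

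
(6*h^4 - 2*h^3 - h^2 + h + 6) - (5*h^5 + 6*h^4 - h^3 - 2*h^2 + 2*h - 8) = -5*h^5 - h^3 + h^2 - h + 14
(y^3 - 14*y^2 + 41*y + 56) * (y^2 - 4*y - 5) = y^5 - 18*y^4 + 92*y^3 - 38*y^2 - 429*y - 280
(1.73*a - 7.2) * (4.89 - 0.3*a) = -0.519*a^2 + 10.6197*a - 35.208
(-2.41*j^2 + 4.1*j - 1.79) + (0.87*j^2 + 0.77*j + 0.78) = -1.54*j^2 + 4.87*j - 1.01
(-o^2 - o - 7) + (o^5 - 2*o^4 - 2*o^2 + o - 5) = o^5 - 2*o^4 - 3*o^2 - 12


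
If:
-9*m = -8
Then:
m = 8/9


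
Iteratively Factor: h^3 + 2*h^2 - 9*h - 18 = (h + 3)*(h^2 - h - 6) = (h + 2)*(h + 3)*(h - 3)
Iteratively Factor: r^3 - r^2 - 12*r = (r)*(r^2 - r - 12) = r*(r + 3)*(r - 4)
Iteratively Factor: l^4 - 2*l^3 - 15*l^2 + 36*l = (l)*(l^3 - 2*l^2 - 15*l + 36) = l*(l + 4)*(l^2 - 6*l + 9) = l*(l - 3)*(l + 4)*(l - 3)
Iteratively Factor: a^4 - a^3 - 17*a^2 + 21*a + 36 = (a - 3)*(a^3 + 2*a^2 - 11*a - 12) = (a - 3)^2*(a^2 + 5*a + 4) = (a - 3)^2*(a + 1)*(a + 4)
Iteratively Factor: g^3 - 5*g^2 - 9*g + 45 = (g - 3)*(g^2 - 2*g - 15) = (g - 5)*(g - 3)*(g + 3)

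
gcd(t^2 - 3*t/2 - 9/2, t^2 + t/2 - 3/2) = t + 3/2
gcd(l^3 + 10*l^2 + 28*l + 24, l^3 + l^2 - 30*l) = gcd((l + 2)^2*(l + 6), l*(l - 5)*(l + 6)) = l + 6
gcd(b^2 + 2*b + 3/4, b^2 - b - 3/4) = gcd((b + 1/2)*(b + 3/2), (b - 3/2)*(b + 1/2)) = b + 1/2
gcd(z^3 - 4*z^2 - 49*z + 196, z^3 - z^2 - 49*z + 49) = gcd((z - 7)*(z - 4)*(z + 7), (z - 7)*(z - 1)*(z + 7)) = z^2 - 49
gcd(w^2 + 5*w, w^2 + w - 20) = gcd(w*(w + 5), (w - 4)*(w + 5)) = w + 5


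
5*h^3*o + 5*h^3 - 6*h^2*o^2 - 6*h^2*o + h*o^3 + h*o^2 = (-5*h + o)*(-h + o)*(h*o + h)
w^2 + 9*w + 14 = (w + 2)*(w + 7)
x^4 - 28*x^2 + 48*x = x*(x - 4)*(x - 2)*(x + 6)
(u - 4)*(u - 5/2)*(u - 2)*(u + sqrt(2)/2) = u^4 - 17*u^3/2 + sqrt(2)*u^3/2 - 17*sqrt(2)*u^2/4 + 23*u^2 - 20*u + 23*sqrt(2)*u/2 - 10*sqrt(2)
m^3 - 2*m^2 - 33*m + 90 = (m - 5)*(m - 3)*(m + 6)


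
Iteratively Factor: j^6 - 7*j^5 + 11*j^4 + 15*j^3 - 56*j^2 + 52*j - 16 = (j - 2)*(j^5 - 5*j^4 + j^3 + 17*j^2 - 22*j + 8) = (j - 2)*(j - 1)*(j^4 - 4*j^3 - 3*j^2 + 14*j - 8) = (j - 2)*(j - 1)^2*(j^3 - 3*j^2 - 6*j + 8) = (j - 2)*(j - 1)^3*(j^2 - 2*j - 8) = (j - 4)*(j - 2)*(j - 1)^3*(j + 2)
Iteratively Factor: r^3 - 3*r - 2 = (r + 1)*(r^2 - r - 2) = (r + 1)^2*(r - 2)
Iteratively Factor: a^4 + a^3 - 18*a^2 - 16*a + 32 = (a - 1)*(a^3 + 2*a^2 - 16*a - 32) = (a - 1)*(a + 4)*(a^2 - 2*a - 8) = (a - 4)*(a - 1)*(a + 4)*(a + 2)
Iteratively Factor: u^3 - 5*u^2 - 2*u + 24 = (u - 3)*(u^2 - 2*u - 8) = (u - 4)*(u - 3)*(u + 2)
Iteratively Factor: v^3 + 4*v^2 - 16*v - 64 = (v + 4)*(v^2 - 16) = (v - 4)*(v + 4)*(v + 4)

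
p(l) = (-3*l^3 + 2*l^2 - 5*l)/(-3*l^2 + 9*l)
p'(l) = (6*l - 9)*(-3*l^3 + 2*l^2 - 5*l)/(-3*l^2 + 9*l)^2 + (-9*l^2 + 4*l - 5)/(-3*l^2 + 9*l) = (l^2 - 6*l + 1/3)/(l^2 - 6*l + 9)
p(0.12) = -0.56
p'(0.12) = -0.04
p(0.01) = -0.56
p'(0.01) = 0.03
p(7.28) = 11.64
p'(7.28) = 0.53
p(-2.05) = -1.43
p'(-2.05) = 0.66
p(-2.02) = -1.41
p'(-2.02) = 0.66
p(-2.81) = -1.97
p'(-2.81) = 0.74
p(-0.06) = -0.56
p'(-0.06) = 0.07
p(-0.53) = -0.65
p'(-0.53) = 0.30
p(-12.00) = -10.24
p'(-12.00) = 0.96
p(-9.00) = -7.39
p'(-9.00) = 0.94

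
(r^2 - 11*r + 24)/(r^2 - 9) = (r - 8)/(r + 3)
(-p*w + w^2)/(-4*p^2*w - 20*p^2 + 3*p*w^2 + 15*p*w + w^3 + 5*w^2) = w/(4*p*w + 20*p + w^2 + 5*w)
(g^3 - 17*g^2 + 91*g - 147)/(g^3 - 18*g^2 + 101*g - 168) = (g - 7)/(g - 8)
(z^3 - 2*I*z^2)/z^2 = z - 2*I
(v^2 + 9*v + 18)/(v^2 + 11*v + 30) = (v + 3)/(v + 5)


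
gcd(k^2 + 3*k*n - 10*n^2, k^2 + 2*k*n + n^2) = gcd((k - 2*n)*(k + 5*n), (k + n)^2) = 1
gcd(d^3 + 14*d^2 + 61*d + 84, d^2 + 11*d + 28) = d^2 + 11*d + 28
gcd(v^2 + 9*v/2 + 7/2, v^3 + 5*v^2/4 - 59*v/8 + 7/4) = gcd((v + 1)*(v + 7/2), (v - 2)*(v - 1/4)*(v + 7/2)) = v + 7/2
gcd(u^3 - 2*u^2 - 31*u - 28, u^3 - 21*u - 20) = u^2 + 5*u + 4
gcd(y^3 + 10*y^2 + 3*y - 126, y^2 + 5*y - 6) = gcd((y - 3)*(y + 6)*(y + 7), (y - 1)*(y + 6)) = y + 6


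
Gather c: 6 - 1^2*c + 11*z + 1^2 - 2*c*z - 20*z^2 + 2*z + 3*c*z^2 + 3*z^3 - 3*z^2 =c*(3*z^2 - 2*z - 1) + 3*z^3 - 23*z^2 + 13*z + 7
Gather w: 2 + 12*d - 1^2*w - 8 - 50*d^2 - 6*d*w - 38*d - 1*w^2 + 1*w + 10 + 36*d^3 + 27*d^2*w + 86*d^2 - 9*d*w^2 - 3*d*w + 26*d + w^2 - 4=36*d^3 + 36*d^2 - 9*d*w^2 + w*(27*d^2 - 9*d)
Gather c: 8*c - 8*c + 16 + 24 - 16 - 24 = 0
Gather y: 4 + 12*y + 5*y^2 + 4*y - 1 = 5*y^2 + 16*y + 3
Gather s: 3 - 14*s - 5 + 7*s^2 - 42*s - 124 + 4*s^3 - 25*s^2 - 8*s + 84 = 4*s^3 - 18*s^2 - 64*s - 42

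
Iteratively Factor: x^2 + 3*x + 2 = (x + 2)*(x + 1)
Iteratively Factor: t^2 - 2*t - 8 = (t - 4)*(t + 2)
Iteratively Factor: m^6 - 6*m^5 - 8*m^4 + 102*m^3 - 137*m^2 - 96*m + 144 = (m + 4)*(m^5 - 10*m^4 + 32*m^3 - 26*m^2 - 33*m + 36) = (m - 4)*(m + 4)*(m^4 - 6*m^3 + 8*m^2 + 6*m - 9) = (m - 4)*(m - 3)*(m + 4)*(m^3 - 3*m^2 - m + 3) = (m - 4)*(m - 3)*(m - 1)*(m + 4)*(m^2 - 2*m - 3) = (m - 4)*(m - 3)^2*(m - 1)*(m + 4)*(m + 1)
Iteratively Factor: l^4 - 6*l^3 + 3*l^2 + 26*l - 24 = (l + 2)*(l^3 - 8*l^2 + 19*l - 12) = (l - 3)*(l + 2)*(l^2 - 5*l + 4) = (l - 3)*(l - 1)*(l + 2)*(l - 4)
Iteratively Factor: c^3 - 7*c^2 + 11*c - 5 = (c - 1)*(c^2 - 6*c + 5) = (c - 1)^2*(c - 5)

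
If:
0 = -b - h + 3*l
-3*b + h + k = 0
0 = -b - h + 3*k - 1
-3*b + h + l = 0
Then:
No Solution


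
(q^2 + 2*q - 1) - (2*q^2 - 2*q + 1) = -q^2 + 4*q - 2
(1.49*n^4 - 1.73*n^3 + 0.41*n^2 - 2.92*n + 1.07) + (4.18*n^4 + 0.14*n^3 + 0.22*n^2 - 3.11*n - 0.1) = 5.67*n^4 - 1.59*n^3 + 0.63*n^2 - 6.03*n + 0.97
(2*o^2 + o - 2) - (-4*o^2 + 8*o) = 6*o^2 - 7*o - 2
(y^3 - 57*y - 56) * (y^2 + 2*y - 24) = y^5 + 2*y^4 - 81*y^3 - 170*y^2 + 1256*y + 1344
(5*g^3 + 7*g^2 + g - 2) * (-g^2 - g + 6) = -5*g^5 - 12*g^4 + 22*g^3 + 43*g^2 + 8*g - 12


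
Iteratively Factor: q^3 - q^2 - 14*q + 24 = (q - 3)*(q^2 + 2*q - 8) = (q - 3)*(q - 2)*(q + 4)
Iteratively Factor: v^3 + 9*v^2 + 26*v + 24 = (v + 2)*(v^2 + 7*v + 12) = (v + 2)*(v + 4)*(v + 3)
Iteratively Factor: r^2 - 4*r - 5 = (r + 1)*(r - 5)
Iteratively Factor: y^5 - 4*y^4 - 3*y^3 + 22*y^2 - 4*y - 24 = (y + 2)*(y^4 - 6*y^3 + 9*y^2 + 4*y - 12) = (y - 2)*(y + 2)*(y^3 - 4*y^2 + y + 6) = (y - 2)^2*(y + 2)*(y^2 - 2*y - 3) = (y - 2)^2*(y + 1)*(y + 2)*(y - 3)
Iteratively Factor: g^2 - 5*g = (g - 5)*(g)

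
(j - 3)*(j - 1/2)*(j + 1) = j^3 - 5*j^2/2 - 2*j + 3/2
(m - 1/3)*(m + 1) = m^2 + 2*m/3 - 1/3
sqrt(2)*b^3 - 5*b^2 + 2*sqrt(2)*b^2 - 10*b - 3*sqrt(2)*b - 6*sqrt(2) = (b + 2)*(b - 3*sqrt(2))*(sqrt(2)*b + 1)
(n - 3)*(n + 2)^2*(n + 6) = n^4 + 7*n^3 - 2*n^2 - 60*n - 72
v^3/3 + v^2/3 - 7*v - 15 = (v/3 + 1)*(v - 5)*(v + 3)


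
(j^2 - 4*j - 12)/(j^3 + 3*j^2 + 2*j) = (j - 6)/(j*(j + 1))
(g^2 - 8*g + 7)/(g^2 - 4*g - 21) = (g - 1)/(g + 3)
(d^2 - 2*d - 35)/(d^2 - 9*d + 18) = (d^2 - 2*d - 35)/(d^2 - 9*d + 18)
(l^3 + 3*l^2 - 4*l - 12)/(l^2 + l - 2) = (l^2 + l - 6)/(l - 1)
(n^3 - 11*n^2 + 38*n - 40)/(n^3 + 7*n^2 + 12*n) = (n^3 - 11*n^2 + 38*n - 40)/(n*(n^2 + 7*n + 12))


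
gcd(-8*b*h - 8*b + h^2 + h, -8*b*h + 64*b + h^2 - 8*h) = 8*b - h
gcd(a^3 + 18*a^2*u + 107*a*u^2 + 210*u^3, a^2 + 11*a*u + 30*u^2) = a^2 + 11*a*u + 30*u^2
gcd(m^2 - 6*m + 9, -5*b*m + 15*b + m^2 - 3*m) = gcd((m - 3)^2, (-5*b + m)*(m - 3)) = m - 3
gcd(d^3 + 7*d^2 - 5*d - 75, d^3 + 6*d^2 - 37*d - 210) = d + 5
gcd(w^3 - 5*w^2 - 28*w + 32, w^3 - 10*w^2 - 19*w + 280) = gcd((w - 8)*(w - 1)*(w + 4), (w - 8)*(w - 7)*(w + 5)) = w - 8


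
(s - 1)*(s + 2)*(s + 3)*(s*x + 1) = s^4*x + 4*s^3*x + s^3 + s^2*x + 4*s^2 - 6*s*x + s - 6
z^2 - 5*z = z*(z - 5)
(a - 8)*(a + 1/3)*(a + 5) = a^3 - 8*a^2/3 - 41*a - 40/3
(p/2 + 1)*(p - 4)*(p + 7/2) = p^3/2 + 3*p^2/4 - 15*p/2 - 14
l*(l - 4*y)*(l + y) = l^3 - 3*l^2*y - 4*l*y^2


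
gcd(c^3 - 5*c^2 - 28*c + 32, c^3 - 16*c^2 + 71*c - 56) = c^2 - 9*c + 8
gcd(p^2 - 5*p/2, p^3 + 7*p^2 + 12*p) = p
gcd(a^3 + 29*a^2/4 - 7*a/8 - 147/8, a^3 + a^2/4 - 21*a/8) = a^2 + a/4 - 21/8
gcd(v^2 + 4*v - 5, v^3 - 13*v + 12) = v - 1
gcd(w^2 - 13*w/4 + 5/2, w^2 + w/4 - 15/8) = w - 5/4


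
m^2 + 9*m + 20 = (m + 4)*(m + 5)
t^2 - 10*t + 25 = (t - 5)^2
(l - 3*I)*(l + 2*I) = l^2 - I*l + 6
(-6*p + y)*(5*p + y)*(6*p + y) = -180*p^3 - 36*p^2*y + 5*p*y^2 + y^3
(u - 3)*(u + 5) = u^2 + 2*u - 15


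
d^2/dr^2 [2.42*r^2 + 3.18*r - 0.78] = 4.84000000000000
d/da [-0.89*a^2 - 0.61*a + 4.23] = -1.78*a - 0.61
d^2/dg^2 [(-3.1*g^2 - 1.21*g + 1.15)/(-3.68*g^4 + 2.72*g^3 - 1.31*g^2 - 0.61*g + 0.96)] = (251.88864*g^8 + 10.4570880000002*g^7 - 489.279936*g^6 + 350.536032*g^5 + 49.64688*g^4 + 30.618286*g^3 - 63.668514*g^2 + 21.633666*g + 3.382762)/(49.836032*g^12 - 110.505984*g^11 + 134.899968*g^10 - 74.016512*g^9 - 27.615792*g^8 + 74.83512*g^7 - 55.760437*g^6 + 7.698111*g^5 + 16.251441*g^4 - 11.896091*g^3 + 2.55024*g^2 + 1.686528*g - 0.884736)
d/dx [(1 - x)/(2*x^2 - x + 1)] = (-2*x^2 + x + (x - 1)*(4*x - 1) - 1)/(2*x^2 - x + 1)^2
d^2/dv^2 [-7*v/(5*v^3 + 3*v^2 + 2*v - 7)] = 14*(-v*(15*v^2 + 6*v + 2)^2 + (15*v^2 + 3*v*(5*v + 1) + 6*v + 2)*(5*v^3 + 3*v^2 + 2*v - 7))/(5*v^3 + 3*v^2 + 2*v - 7)^3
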